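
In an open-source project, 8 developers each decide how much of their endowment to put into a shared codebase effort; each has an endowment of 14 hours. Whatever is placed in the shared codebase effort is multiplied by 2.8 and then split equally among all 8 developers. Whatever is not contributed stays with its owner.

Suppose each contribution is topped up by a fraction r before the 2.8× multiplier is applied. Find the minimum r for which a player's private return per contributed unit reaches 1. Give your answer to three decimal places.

With matching at rate r, one contributed unit becomes (1 + r) in the shared codebase effort and returns 2.8 × (1 + r) / 8 to the contributor.
Setting this equal to 1: 1 + r = 8/2.8 = 2.8571.
So the minimum matching rate is r = 2.8571 − 1 = 1.857.

1.857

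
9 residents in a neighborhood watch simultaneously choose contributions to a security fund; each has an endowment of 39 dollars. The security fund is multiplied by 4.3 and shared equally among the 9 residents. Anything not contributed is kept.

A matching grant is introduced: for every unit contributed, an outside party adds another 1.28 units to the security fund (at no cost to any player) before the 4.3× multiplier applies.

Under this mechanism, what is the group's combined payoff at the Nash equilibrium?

3441.20 dollars

Under the mechanism each unit contributed yields 4.3 × 2.28 / 9 = 1.0893 back to its contributor per unit of net cost, which exceeds 1, making full contribution the dominant choice for everyone.
At the Nash equilibrium everyone contributes 39. Group total payoff = 4.3 × 2.28 × 351 = 3441.20.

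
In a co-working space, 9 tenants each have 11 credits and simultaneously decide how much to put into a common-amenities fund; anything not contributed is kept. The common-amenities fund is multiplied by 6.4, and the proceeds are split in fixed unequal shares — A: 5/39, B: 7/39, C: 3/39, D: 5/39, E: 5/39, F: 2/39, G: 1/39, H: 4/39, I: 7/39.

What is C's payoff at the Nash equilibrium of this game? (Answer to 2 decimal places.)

A player with share s gets back 6.4·s per unit contributed, so full contribution is dominant for anyone with s > 1/6.4 = 0.1563 and zero contribution is dominant for anyone below.
The shares above 0.1563 belong to B and I, contributing 11 each; the remaining 7 contribute 0. Total contributed: 22.
C keeps 11 and receives 6.4 × 22 × 3/39 = 10.83 from the common-amenities fund, for a payoff of 21.83.

21.83 credits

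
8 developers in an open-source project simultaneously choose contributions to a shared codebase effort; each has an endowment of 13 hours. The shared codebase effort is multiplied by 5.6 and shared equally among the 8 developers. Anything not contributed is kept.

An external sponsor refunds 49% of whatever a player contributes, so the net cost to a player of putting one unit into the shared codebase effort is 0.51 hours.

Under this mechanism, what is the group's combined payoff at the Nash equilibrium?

633.36 hours

With the mechanism, a contributed unit returns (5.6/8) / 0.51 = 1.3725 per unit of net cost to the contributor — now above 1 — so contributing fully is weakly dominant for every player.
So the Nash equilibrium is full contribution by all 8; the group earns 8 × (13 × 0.49 + 5.6 × 13) = 633.36.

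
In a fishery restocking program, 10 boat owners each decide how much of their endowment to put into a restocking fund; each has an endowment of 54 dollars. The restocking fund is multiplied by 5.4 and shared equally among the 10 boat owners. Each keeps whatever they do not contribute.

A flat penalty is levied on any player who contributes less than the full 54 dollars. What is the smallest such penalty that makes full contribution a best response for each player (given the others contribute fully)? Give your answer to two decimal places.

Given the others contribute fully, the best deviation is to contribute 0 (any partial contribution still incurs the fine and gives up units whose private return 0.5400 is below 1).
Deviating from 54 to 0 saves 54 dollars but forfeits the deviator's share of the drop in the restocking fund: 5.4/10 × 54 = 29.16.
So the deviation gain is 54 − 29.16 = 24.84, and the fine must be at least 24.84 dollars to wipe it out.

24.84 dollars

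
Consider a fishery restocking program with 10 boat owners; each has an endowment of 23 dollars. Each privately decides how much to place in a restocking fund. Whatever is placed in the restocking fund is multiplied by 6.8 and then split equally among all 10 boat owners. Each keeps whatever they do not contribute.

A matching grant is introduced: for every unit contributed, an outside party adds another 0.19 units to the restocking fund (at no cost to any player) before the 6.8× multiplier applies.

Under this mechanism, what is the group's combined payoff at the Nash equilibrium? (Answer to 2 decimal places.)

Even with the mechanism, each unit contributed returns only 6.8 × 1.19 / 10 = 0.8092 per unit of net cost, so contributing nothing is still dominant.
Everyone keeps their endowment and the group total is 10 × 23 = 230.

230.00 dollars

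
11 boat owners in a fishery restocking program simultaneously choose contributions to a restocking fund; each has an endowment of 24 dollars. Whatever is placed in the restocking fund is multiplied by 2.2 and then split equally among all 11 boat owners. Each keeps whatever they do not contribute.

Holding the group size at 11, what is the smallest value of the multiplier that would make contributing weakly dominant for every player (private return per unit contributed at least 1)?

11

A contributed unit returns (multiplier)/11 to its contributor.
This reaches 1 exactly when the multiplier is 11.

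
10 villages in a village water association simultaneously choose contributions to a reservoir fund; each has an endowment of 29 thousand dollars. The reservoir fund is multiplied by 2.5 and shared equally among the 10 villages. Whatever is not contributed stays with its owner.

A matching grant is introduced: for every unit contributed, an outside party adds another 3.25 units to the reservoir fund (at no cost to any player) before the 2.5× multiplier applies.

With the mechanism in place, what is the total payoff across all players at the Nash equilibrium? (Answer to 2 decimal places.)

With the mechanism, a contributed unit returns 2.5 × 4.25 / 10 = 1.0625 per unit of net cost to the contributor — now above 1 — so contributing fully is weakly dominant for every player.
At the Nash equilibrium everyone contributes 29. Group total payoff = 2.5 × 4.25 × 290 = 3081.25.

3081.25 thousand dollars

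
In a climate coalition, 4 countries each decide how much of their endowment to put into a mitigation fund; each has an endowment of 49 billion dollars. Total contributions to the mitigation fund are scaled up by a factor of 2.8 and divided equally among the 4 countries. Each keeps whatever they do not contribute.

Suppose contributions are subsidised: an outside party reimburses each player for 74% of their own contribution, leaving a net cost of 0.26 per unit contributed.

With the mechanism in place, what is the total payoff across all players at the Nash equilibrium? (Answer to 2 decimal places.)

693.84 billion dollars

Under the mechanism each unit contributed yields (2.8/4) / 0.26 = 2.6923 back to its contributor per unit of net cost, which exceeds 1, making full contribution the dominant choice for everyone.
At the Nash equilibrium everyone contributes 49. Group total payoff = 4 × (49 × 0.74 + 2.8 × 49) = 693.84.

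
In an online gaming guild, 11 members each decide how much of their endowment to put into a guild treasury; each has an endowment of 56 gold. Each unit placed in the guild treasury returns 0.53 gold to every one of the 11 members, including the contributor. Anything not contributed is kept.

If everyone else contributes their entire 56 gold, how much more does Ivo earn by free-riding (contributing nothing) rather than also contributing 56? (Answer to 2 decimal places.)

Switching from a contribution of 56 to 0 lets Ivo keep an extra 56 gold, but lowers the guild treasury by 56, which costs Ivo their own share of that drop: 0.53 × 56 = 29.68.
Net gain = 56 − 29.68 = 26.32. The private return per contributed unit (0.53) is below 1, so free-riding is indeed the best response regardless of what the others do.

26.32 gold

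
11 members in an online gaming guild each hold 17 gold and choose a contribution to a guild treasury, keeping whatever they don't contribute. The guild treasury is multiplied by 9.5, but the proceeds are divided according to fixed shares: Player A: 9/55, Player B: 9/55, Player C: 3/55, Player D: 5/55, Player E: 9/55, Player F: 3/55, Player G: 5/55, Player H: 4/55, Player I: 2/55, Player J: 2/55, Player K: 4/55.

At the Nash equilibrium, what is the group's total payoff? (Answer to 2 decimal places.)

A player with share s gets back 9.5·s per unit contributed, so full contribution is dominant for anyone with s > 1/9.5 = 0.1053 and zero contribution is dominant for anyone below.
Player A, Player B and Player E are above the threshold, contributing 17 each; the remaining 8 contribute 0. Total contributed: 51.
The guild treasury pays out 9.5 × 51 = 484.50 in total (split across the unequal shares, but the aggregate is all that matters for the group sum).
The 8 free-riders keep 17 each, adding 136. Group total = 136 + 484.50 = 620.50.

620.50 gold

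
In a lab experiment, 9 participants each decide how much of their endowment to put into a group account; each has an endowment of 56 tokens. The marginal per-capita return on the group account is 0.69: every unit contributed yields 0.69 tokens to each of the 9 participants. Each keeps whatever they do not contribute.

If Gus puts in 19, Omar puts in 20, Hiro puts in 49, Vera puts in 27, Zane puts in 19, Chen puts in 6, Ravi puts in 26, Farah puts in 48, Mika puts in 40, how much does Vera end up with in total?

Total contributed: 19 + 20 + 49 + 27 + 19 + 6 + 26 + 48 + 40 = 254.
Each receives 0.69 × 254 = 175.26 from the group account.
Vera keeps 56 − 27 = 29, so Vera's payoff is 29 + 175.26 = 204.26.

204.26 tokens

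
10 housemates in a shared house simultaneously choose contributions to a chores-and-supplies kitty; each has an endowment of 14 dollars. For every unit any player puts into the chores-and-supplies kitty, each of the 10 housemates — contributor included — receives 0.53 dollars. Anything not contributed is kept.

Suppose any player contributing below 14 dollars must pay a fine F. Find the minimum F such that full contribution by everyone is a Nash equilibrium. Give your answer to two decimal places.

6.58 dollars

Given the others contribute fully, the best deviation is to contribute 0 (any partial contribution still incurs the fine and gives up units whose private return 0.53 is below 1).
Deviating from 14 to 0 saves 14 dollars but forfeits the deviator's share of the drop in the chores-and-supplies kitty: 0.53 × 14 = 7.42.
So the deviation gain is 14 − 7.42 = 6.58, and the fine must be at least 6.58 dollars to wipe it out.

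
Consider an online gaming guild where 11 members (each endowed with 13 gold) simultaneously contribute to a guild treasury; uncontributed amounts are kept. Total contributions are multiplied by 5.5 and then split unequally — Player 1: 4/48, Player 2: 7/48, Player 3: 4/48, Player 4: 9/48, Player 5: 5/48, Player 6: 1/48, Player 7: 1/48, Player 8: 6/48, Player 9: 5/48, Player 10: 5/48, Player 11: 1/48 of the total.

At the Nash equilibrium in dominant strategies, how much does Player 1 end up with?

For player j, contributing a unit is worthwhile iff 5.5 × (j's share) ≥ 1, i.e. iff j's share is at least 0.1818.
Player 4 alone (share 9/48) is above the threshold, contributing 13; the remaining 10 contribute 0. Total contributed: 13.
Player 1 keeps 13 and receives 5.5 × 13 × 4/48 = 5.96 from the guild treasury, for a payoff of 18.96.

18.96 gold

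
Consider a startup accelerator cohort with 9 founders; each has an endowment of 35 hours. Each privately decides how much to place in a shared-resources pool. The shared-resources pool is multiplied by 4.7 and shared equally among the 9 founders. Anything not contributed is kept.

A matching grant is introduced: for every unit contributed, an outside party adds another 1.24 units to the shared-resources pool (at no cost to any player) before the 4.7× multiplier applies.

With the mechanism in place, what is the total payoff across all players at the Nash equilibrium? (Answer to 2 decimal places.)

Under the mechanism each unit contributed yields 4.7 × 2.24 / 9 = 1.1698 back to its contributor per unit of net cost, which exceeds 1, making full contribution the dominant choice for everyone.
So the Nash equilibrium is full contribution by all 9; the group earns 4.7 × 2.24 × 315 = 3316.32.

3316.32 hours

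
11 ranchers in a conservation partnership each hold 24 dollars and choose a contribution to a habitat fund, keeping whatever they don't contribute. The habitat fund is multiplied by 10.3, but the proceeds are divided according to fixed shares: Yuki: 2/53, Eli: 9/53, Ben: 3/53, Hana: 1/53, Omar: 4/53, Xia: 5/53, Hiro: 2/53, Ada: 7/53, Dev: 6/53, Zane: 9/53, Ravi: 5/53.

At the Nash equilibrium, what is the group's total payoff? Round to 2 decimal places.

For player j, contributing a unit is worthwhile iff 10.3 × (j's share) ≥ 1, i.e. iff j's share is at least 0.0971.
Eli, Ada, Dev and Zane are above the threshold, contributing 24 each; the remaining 7 contribute 0. Total contributed: 96.
The habitat fund pays out 10.3 × 96 = 988.80 in total (split across the unequal shares, but the aggregate is all that matters for the group sum).
The 7 free-riders keep 24 each, adding 168. Group total = 168 + 988.80 = 1156.80.

1156.80 dollars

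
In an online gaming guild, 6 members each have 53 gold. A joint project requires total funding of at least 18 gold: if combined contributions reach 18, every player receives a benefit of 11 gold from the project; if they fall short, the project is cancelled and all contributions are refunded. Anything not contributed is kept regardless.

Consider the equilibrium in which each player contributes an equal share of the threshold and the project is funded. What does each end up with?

Equal share of the threshold: 18/6 = 3.
At this profile no one gains by cutting their contribution: any cut drops the total below 18, the project is cancelled, contributions are refunded, and the deviator ends with 53, which is less than 53 − 3 + 11 = 61. Contributing more than 3 just wastes the excess. So contributing exactly 3 is a best response.
Each player's payoff: 53 − 3 + 11 = 61.

61 gold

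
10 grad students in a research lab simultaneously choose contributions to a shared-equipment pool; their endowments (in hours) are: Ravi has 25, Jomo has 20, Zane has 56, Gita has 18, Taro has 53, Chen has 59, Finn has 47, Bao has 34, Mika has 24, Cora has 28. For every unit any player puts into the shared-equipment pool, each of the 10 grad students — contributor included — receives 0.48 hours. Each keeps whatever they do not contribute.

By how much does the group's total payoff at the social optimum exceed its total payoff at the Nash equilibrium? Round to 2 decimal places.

1383.20 hours

The private return per contributed unit is 0.48 < 1 for everyone, so the Nash equilibrium is zero contribution and the group total is Σ E_j = 25 + 20 + 56 + 18 + 53 + 59 + 47 + 34 + 24 + 28 = 364.
Each contributed unit returns 4.800 to the group, so the social optimum is full contribution by everyone: group total = 4.800 × 364 = 1747.20.
Efficiency loss = (4.800 − 1) × 364 = 1383.20.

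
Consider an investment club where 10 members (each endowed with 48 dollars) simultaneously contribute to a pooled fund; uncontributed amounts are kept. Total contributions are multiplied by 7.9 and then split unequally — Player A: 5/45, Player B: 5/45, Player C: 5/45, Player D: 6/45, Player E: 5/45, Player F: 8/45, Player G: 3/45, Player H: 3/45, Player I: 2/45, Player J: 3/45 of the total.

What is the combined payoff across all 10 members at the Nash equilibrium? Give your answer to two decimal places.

Each unit j contributes comes back to j as 7.9 × (j's share), so j prefers to contribute only if that share exceeds 1/7.9 = 0.1266; otherwise keeping the unit dominates.
Player D and Player F clear that bar, contributing 48 each; the remaining 8 contribute 0. Total contributed: 96.
The pooled fund pays out 7.9 × 96 = 758.40 in total (split across the unequal shares, but the aggregate is all that matters for the group sum).
The 8 free-riders keep 48 each, adding 384. Group total = 384 + 758.40 = 1142.40.

1142.40 dollars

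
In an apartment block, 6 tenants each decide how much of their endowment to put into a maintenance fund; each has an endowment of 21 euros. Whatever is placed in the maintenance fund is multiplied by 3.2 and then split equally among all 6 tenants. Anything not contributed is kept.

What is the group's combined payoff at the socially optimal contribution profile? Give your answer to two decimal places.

Each contributed unit returns 3.200 to the group as a whole (0.5333 to each of 6 players), which exceeds 1, so the social optimum is full contribution: group total = 3.200 × 126 = 403.20.

403.20 euros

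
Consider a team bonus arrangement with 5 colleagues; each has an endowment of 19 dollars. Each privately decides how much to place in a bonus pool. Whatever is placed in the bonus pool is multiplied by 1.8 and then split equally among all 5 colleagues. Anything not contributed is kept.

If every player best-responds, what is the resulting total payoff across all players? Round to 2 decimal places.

Each contributed unit returns 1.8/5 = 0.3600 to its contributor — below 1 — so contributing 0 is dominant for every player. At the Nash equilibrium everyone keeps their 19, and the group total is 5 × 19 = 95.

95.00 dollars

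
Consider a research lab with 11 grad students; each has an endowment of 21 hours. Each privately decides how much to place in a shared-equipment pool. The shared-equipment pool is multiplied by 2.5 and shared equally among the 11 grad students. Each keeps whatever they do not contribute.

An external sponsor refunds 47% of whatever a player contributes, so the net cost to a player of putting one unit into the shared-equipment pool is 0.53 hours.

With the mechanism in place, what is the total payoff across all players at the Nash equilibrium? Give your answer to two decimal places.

With the mechanism, a contributed unit returns (2.5/11) / 0.53 = 0.4288 per unit of net cost — still below 1 — so contributing 0 remains dominant for every player.
Everyone keeps their endowment and the group total is 11 × 21 = 231.

231.00 hours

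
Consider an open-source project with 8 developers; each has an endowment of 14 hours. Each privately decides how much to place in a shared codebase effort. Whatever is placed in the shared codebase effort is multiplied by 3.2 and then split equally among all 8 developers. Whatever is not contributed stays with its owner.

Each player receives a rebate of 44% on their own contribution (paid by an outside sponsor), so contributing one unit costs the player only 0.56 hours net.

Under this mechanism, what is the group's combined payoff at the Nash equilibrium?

112.00 hours

With the mechanism, a contributed unit returns (3.2/8) / 0.56 = 0.7143 per unit of net cost — still below 1 — so contributing 0 remains dominant for every player.
Everyone keeps their endowment and the group total is 8 × 14 = 112.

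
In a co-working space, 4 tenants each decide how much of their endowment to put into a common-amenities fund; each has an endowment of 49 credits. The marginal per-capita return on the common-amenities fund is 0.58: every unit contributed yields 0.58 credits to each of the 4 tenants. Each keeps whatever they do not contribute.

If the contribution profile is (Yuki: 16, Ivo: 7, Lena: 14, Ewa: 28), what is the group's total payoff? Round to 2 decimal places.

Total contributed: 16 + 7 + 14 + 28 = 65; total kept: 4 × 49 − 65 = 131.
The common-amenities fund pays out 0.58 × 4 × 65 = 150.80 in aggregate.
Group total = 131 + 150.80 = 281.80.

281.80 credits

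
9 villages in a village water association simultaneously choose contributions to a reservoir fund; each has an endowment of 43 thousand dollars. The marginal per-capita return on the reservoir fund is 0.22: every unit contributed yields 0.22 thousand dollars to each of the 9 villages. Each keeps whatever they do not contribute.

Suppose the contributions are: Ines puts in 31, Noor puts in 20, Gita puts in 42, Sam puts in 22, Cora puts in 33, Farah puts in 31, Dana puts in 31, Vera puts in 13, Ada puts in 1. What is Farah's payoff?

Total contributed: 31 + 20 + 42 + 22 + 33 + 31 + 31 + 13 + 1 = 224.
Each receives 0.22 × 224 = 49.28 from the reservoir fund.
Farah keeps 43 − 31 = 12, so Farah's payoff is 12 + 49.28 = 61.28.

61.28 thousand dollars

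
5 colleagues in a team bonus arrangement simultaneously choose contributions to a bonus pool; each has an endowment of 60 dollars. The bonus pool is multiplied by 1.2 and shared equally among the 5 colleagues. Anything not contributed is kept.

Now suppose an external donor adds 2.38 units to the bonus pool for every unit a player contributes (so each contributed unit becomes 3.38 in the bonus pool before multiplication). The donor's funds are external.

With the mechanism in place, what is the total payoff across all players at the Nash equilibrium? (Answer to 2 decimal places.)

300.00 dollars

The effective private return is 1.2 × 3.38 / 5 = 0.8112, which is still under 1, so the mechanism doesn't change anyone's dominant strategy: zero contribution.
At the Nash equilibrium no one contributes; group total payoff = 5 × 60 = 300.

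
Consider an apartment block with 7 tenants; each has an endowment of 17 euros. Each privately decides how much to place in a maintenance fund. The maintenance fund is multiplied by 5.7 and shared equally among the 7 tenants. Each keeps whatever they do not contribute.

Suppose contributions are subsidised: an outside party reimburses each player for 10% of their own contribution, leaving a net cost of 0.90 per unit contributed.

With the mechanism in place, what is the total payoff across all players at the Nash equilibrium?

119.00 euros

The effective private return is (5.7/7) / 0.90 = 0.9048, which is still under 1, so the mechanism doesn't change anyone's dominant strategy: zero contribution.
At the Nash equilibrium no one contributes; group total payoff = 7 × 17 = 119.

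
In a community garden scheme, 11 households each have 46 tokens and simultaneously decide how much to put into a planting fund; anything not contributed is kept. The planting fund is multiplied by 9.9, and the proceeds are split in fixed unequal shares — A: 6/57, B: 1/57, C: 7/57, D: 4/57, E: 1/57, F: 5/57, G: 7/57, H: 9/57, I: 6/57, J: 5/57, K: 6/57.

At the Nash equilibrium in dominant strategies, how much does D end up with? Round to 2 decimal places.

237.75 tokens

A player with share s gets back 9.9·s per unit contributed, so full contribution is dominant for anyone with s > 1/9.9 = 0.1010 and zero contribution is dominant for anyone below.
A, C, G, H, I and K clear that bar, contributing 46 each; the remaining 5 contribute 0. Total contributed: 276.
D keeps 46 and receives 9.9 × 276 × 4/57 = 191.75 from the planting fund, for a payoff of 237.75.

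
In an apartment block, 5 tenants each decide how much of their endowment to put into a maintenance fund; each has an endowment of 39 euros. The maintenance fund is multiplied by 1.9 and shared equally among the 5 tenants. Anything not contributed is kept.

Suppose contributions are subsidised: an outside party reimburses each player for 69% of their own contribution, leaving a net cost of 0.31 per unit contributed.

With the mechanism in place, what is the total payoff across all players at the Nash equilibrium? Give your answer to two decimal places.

505.05 euros

With the mechanism, a contributed unit returns (1.9/5) / 0.31 = 1.2258 per unit of net cost to the contributor — now above 1 — so contributing fully is weakly dominant for every player.
At the Nash equilibrium everyone contributes 39. Group total payoff = 5 × (39 × 0.69 + 1.9 × 39) = 505.05.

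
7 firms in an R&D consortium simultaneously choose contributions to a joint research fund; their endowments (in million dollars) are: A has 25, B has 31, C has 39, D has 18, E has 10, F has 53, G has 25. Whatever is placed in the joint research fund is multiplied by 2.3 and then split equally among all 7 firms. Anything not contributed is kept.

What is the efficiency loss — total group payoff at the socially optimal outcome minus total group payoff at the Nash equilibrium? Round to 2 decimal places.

261.30 million dollars

The private return per contributed unit is 2.3/7 = 0.3286 < 1 for every player regardless of endowment, so the Nash equilibrium is zero contribution and the group total is Σ E_j = 25 + 31 + 39 + 18 + 10 + 53 + 25 = 201.
Each contributed unit returns 2.300 to the group, so the social optimum is full contribution by everyone: group total = 2.300 × 201 = 462.30.
Efficiency loss = (2.300 − 1) × 201 = 261.30.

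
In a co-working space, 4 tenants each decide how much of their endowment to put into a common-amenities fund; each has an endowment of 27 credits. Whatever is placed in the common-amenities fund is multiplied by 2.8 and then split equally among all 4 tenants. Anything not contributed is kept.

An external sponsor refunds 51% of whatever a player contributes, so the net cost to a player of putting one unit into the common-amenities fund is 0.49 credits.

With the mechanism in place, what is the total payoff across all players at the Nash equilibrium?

357.48 credits

Under the mechanism each unit contributed yields (2.8/4) / 0.49 = 1.4286 back to its contributor per unit of net cost, which exceeds 1, making full contribution the dominant choice for everyone.
So the Nash equilibrium is full contribution by all 4; the group earns 4 × (27 × 0.51 + 2.8 × 27) = 357.48.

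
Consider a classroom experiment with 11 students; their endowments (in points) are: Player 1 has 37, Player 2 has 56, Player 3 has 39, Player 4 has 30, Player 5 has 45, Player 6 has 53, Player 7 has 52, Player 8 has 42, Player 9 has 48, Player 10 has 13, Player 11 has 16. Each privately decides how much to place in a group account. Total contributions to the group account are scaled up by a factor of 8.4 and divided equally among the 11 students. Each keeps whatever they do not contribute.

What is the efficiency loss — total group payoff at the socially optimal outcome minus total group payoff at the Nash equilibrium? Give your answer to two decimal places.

The private return per contributed unit is 8.4/11 = 0.7636 < 1 for every player regardless of endowment, so the Nash equilibrium is zero contribution and the group total is Σ E_j = 37 + 56 + 39 + 30 + 45 + 53 + 52 + 42 + 48 + 13 + 16 = 431.
Each contributed unit returns 8.400 to the group, so the social optimum is full contribution by everyone: group total = 8.400 × 431 = 3620.40.
Efficiency loss = (8.400 − 1) × 431 = 3189.40.

3189.40 points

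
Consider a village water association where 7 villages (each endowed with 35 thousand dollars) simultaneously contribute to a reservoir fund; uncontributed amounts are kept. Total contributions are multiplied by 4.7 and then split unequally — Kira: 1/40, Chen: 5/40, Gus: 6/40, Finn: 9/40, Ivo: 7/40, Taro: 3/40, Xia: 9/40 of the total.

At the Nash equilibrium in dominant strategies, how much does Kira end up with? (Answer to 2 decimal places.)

43.23 thousand dollars

Each unit j contributes comes back to j as 4.7 × (j's share), so j prefers to contribute only if that share exceeds 1/4.7 = 0.2128; otherwise keeping the unit dominates.
Finn and Xia are above the threshold, contributing 35 each; the remaining 5 contribute 0. Total contributed: 70.
Kira keeps 35 and receives 4.7 × 70 × 1/40 = 8.23 from the reservoir fund, for a payoff of 43.23.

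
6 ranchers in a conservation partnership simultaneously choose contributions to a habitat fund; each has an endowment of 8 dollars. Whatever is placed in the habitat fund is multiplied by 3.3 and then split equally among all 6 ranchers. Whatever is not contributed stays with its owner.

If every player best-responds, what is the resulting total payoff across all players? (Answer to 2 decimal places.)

48.00 dollars

Each contributed unit returns 3.3/6 = 0.5500 to its contributor — below 1 — so contributing 0 is dominant for every player. At the Nash equilibrium everyone keeps their 8, and the group total is 6 × 8 = 48.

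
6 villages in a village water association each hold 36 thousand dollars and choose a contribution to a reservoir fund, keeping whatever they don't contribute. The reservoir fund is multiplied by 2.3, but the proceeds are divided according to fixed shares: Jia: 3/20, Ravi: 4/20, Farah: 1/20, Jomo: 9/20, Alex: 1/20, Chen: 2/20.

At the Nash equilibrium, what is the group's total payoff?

For player j, contributing a unit is worthwhile iff 2.3 × (j's share) ≥ 1, i.e. iff j's share is at least 0.4348.
The only share above 0.4348 is Jomo's 9/20, contributing 36; the remaining 5 contribute 0. Total contributed: 36.
The reservoir fund pays out 2.3 × 36 = 82.80 in total (split across the unequal shares, but the aggregate is all that matters for the group sum).
The 5 free-riders keep 36 each, adding 180. Group total = 180 + 82.80 = 262.80.

262.80 thousand dollars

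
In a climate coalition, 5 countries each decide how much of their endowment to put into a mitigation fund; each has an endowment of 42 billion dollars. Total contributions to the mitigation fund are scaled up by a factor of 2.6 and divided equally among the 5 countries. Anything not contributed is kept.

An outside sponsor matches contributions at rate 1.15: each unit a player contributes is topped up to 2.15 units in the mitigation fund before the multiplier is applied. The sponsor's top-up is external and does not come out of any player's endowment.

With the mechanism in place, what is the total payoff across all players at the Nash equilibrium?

1173.90 billion dollars

Under the mechanism each unit contributed yields 2.6 × 2.15 / 5 = 1.1180 back to its contributor per unit of net cost, which exceeds 1, making full contribution the dominant choice for everyone.
At the Nash equilibrium everyone contributes 42. Group total payoff = 2.6 × 2.15 × 210 = 1173.90.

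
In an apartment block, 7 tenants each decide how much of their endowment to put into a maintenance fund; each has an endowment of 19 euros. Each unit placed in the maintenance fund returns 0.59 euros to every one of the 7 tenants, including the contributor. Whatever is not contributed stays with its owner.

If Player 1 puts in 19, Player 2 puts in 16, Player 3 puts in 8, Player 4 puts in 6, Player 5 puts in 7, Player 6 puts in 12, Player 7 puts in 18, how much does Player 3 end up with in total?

Total contributed: 19 + 16 + 8 + 6 + 7 + 12 + 18 = 86.
Each receives 0.59 × 86 = 50.74 from the maintenance fund.
Player 3 keeps 19 − 8 = 11, so Player 3's payoff is 11 + 50.74 = 61.74.

61.74 euros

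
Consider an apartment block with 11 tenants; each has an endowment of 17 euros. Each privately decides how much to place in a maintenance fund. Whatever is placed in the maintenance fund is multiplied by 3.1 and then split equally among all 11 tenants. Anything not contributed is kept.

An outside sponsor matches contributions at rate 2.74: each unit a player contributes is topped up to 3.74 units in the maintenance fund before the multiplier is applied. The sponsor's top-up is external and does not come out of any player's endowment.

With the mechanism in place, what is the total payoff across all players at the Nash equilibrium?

With the mechanism, a contributed unit returns 3.1 × 3.74 / 11 = 1.0540 per unit of net cost to the contributor — now above 1 — so contributing fully is weakly dominant for every player.
At the Nash equilibrium everyone contributes 17. Group total payoff = 3.1 × 3.74 × 187 = 2168.08.

2168.08 euros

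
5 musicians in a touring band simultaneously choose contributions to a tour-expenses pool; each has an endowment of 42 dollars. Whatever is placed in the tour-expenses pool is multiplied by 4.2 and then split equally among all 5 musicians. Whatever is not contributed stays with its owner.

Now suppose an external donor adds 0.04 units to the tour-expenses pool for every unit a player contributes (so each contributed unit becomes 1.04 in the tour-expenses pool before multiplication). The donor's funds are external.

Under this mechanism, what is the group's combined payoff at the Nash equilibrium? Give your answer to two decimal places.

Even with the mechanism, each unit contributed returns only 4.2 × 1.04 / 5 = 0.8736 per unit of net cost, so contributing nothing is still dominant.
Everyone keeps their endowment and the group total is 5 × 42 = 210.

210.00 dollars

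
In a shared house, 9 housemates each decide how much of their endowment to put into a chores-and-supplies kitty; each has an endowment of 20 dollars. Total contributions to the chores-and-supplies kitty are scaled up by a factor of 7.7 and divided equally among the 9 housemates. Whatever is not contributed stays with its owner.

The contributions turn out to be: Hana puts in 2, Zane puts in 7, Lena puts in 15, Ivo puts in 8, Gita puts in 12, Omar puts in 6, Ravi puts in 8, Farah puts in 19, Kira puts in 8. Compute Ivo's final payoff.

84.72 dollars

Total contributed: 2 + 7 + 15 + 8 + 12 + 6 + 8 + 19 + 8 = 85.
Each receives 7.7 × 85 / 9 = 72.72 from the chores-and-supplies kitty.
Ivo keeps 20 − 8 = 12, so Ivo's payoff is 12 + 72.72 = 84.72.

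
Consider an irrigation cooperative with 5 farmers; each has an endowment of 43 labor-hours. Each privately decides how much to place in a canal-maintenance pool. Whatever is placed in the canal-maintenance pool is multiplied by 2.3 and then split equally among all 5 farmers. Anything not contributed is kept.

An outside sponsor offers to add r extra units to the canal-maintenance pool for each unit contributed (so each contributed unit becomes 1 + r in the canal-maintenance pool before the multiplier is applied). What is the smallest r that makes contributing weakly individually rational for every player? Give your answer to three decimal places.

1.174

With matching at rate r, one contributed unit becomes (1 + r) in the canal-maintenance pool and returns 2.3 × (1 + r) / 5 to the contributor.
Setting this equal to 1: 1 + r = 5/2.3 = 2.1739.
So the minimum matching rate is r = 2.1739 − 1 = 1.174.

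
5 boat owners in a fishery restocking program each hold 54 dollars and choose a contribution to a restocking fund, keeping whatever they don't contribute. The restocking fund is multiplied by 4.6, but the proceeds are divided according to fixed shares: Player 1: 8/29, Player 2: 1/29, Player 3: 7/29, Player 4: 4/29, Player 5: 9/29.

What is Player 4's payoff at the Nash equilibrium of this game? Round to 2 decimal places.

156.79 dollars

Player j's private return per contributed unit is 4.6 × (j's share). Contributing is weakly dominant for j when that share is at least 1/4.6 = 0.2174, and contributing 0 is dominant otherwise.
Player 1, Player 3 and Player 5 clear that bar, contributing 54 each; the remaining 2 contribute 0. Total contributed: 162.
Player 4 keeps 54 and receives 4.6 × 162 × 4/29 = 102.79 from the restocking fund, for a payoff of 156.79.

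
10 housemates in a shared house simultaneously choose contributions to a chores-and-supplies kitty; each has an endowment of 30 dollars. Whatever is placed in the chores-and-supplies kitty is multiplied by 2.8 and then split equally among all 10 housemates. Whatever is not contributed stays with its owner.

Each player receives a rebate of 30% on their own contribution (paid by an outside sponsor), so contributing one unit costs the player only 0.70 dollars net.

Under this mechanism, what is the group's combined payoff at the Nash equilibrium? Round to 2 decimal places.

With the mechanism, a contributed unit returns (2.8/10) / 0.70 = 0.4000 per unit of net cost — still below 1 — so contributing 0 remains dominant for every player.
At the Nash equilibrium no one contributes; group total payoff = 10 × 30 = 300.

300.00 dollars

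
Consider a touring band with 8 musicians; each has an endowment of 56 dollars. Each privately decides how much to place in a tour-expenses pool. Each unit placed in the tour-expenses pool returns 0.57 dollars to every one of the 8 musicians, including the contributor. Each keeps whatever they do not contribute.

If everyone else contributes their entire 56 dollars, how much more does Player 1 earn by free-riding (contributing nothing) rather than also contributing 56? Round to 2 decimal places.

Switching from a contribution of 56 to 0 lets Player 1 keep an extra 56 dollars, but lowers the tour-expenses pool by 56, which costs Player 1 their own share of that drop: 0.57 × 56 = 31.92.
Net gain = 56 − 31.92 = 24.08. The private return per contributed unit (0.57) is below 1, so free-riding is indeed the best response regardless of what the others do.

24.08 dollars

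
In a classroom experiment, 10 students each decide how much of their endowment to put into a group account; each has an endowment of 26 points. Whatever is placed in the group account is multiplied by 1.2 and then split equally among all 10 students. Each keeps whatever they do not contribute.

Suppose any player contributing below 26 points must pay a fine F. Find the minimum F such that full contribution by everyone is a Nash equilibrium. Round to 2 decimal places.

22.88 points

Given the others contribute fully, the best deviation is to contribute 0 (any partial contribution still incurs the fine and gives up units whose private return 0.1200 is below 1).
Deviating from 26 to 0 saves 26 points but forfeits the deviator's share of the drop in the group account: 1.2/10 × 26 = 3.12.
So the deviation gain is 26 − 3.12 = 22.88, and the fine must be at least 22.88 points to wipe it out.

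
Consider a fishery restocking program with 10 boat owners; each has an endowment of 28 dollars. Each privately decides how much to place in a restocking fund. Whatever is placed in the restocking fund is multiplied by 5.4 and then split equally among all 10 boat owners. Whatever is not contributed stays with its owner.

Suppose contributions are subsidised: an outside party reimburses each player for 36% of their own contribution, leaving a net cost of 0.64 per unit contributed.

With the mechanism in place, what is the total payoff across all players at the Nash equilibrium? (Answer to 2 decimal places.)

The effective private return is (5.4/10) / 0.64 = 0.8438, which is still under 1, so the mechanism doesn't change anyone's dominant strategy: zero contribution.
At the Nash equilibrium no one contributes; group total payoff = 10 × 28 = 280.

280.00 dollars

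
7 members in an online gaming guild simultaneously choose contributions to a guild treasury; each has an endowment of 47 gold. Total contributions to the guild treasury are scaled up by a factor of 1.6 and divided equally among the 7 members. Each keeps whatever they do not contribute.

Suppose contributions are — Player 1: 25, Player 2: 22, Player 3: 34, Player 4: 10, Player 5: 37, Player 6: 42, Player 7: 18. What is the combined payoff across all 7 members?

441.80 gold

Total contributed: 25 + 22 + 34 + 10 + 37 + 42 + 18 = 188; total kept: 7 × 47 − 188 = 141.
The guild treasury pays out 1.6 × 188 = 300.80 in aggregate.
Group total = 141 + 300.80 = 441.80.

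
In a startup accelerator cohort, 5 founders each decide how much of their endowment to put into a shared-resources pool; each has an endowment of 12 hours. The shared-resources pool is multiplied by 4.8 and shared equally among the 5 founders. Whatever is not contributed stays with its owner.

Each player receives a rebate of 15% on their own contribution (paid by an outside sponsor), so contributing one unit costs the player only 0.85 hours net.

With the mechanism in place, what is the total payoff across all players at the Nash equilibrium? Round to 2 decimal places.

Under the mechanism each unit contributed yields (4.8/5) / 0.85 = 1.1294 back to its contributor per unit of net cost, which exceeds 1, making full contribution the dominant choice for everyone.
At the Nash equilibrium everyone contributes 12. Group total payoff = 5 × (12 × 0.15 + 4.8 × 12) = 297.00.

297.00 hours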